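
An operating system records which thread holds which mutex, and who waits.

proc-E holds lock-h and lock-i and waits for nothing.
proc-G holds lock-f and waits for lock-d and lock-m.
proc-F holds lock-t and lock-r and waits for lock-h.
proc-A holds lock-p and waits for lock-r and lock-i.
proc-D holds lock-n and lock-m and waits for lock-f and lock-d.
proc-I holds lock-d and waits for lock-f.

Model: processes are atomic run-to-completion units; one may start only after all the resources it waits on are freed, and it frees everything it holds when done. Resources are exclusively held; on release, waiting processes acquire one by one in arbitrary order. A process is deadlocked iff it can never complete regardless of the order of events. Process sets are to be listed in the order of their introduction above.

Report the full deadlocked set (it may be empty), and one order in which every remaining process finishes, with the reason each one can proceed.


Deadlocked set: proc-G, proc-D and proc-I.
Key observation: the wait chain closes on itself along proc-G -> proc-D -> proc-G; proc-I is caught in further circular waits.
One completion order for the rest: proc-E, proc-F, proc-A.
Verifying each step:
  run proc-E (it waits on nothing); releases lock-h and lock-i
  proc-F: everything it awaited (lock-h) is free; runs, freeing lock-t and lock-r
  proc-A: everything it awaited (lock-r and lock-i) is free; runs, freeing lock-p


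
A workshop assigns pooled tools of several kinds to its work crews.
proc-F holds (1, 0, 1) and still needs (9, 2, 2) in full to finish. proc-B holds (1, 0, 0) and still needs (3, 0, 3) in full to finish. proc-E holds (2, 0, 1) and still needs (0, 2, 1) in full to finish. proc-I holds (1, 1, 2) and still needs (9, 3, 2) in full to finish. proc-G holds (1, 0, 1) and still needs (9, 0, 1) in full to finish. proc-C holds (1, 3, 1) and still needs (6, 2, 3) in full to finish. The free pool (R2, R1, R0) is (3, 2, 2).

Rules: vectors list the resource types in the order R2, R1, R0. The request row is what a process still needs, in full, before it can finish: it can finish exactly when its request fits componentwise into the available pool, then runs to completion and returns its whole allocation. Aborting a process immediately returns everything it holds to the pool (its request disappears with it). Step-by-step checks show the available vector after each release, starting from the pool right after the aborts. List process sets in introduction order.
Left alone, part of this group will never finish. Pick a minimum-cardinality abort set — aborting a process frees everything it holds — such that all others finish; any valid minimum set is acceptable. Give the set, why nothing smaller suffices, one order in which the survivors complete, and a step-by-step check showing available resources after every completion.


Minimum abort set: proc-F and proc-I.
Key observation: the deadlocked proc-G becomes finishable only because proc-F and proc-I released (2, 1, 3); it completes at step 4 below.
Why nothing smaller works — every single abort fails: proc-F alone leaves proc-I blocked (short on R2); proc-B alone leaves proc-F blocked (short on R2); proc-E alone leaves proc-F blocked (short on R2); proc-I alone leaves proc-F blocked (short on R2); proc-G alone leaves proc-F blocked (short on R2); proc-C alone leaves proc-F blocked (short on R2).
Survivors finish in the order: proc-B, proc-E, proc-C, proc-G. Step-by-step check (pool after the aborts first):
  pool = (5, 3, 5)
  run proc-B (needs (3, 0, 3), free (5, 3, 5)); after release of (1, 0, 0) the pool is (6, 3, 5)
  run proc-E (needs (0, 2, 1), free (6, 3, 5)); after release of (2, 0, 1) the pool is (8, 3, 6)
  run proc-C (needs (6, 2, 3), free (8, 3, 6)); after release of (1, 3, 1) the pool is (9, 6, 7)
  run proc-G (needs (9, 0, 1), free (9, 6, 7)); after release of (1, 0, 1) the pool is (10, 6, 8)


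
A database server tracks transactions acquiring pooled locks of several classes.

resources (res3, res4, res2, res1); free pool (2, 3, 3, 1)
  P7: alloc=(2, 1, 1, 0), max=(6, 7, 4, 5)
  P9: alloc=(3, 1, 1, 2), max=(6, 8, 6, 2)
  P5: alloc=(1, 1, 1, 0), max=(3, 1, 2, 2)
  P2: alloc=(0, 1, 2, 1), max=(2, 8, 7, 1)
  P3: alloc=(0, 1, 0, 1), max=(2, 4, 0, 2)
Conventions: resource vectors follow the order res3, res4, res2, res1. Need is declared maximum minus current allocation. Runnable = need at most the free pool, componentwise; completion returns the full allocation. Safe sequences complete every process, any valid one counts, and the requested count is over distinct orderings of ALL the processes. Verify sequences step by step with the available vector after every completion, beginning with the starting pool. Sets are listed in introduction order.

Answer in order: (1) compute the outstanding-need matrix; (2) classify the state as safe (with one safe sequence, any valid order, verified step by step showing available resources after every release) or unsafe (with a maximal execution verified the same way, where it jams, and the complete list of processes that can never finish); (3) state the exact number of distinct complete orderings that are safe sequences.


(1) Remaining need (order res3, res4, res2, res1):
  P7: (4, 6, 3, 5)
  P9: (3, 7, 5, 0)
  P5: (2, 0, 1, 2)
  P2: (2, 7, 5, 0)
  P3: (2, 3, 0, 1)
(2) UNSAFE.
Key observation: even finishing P3, P5 leaves just (3, 5, 4, 2) free — too little res4 for any of the remaining processes.
A maximal execution: P3, P5 — then nothing else fits. Walking it through:
  pool = (2, 3, 3, 1)
  P3: need (2, 3, 0, 1) fits (2, 3, 3, 1); releases (0, 1, 0, 1), pool now (2, 4, 3, 2)
  P5: need (2, 0, 1, 2) fits (2, 4, 3, 2); releases (1, 1, 1, 0), pool now (3, 5, 4, 2)
  P7 still needs (4, 6, 3, 5) but only (3, 5, 4, 2) is free — short on res3, res4 and res1
  P9 still needs (3, 7, 5, 0) but only (3, 5, 4, 2) is free — short on res4 and res2
  P2 still needs (2, 7, 5, 0) but only (3, 5, 4, 2) is free — short on res4 and res2
Permanently blocked: P7, P9 and P2.
(3) The exact count: 0 of the possible complete orderings are safe sequences.


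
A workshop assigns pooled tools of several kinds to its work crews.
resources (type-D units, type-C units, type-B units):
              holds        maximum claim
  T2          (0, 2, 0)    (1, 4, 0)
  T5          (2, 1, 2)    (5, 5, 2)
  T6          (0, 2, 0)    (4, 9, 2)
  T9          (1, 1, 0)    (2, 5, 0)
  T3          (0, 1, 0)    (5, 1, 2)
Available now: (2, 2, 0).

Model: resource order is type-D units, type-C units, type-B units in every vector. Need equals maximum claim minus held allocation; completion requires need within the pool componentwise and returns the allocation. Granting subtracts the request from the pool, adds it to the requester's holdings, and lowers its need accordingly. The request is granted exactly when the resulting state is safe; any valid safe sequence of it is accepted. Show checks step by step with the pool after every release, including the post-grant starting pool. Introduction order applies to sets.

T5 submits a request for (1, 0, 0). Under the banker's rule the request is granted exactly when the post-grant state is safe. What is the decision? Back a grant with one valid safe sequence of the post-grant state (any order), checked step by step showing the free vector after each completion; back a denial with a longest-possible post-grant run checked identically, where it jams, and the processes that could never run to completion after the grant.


GRANT — the state after the grant stays safe, e.g. via T2, T9, T5, T3, T6.
Key observation: granting shrinks the pool to (1, 2, 0), yet T2 still fits and the chain goes through.
Verifying the post-grant state step by step:
  pool = (1, 2, 0)
  T2 needs (1, 2, 0) <= (1, 2, 0) -> finishes; pool += (0, 2, 0) = (1, 4, 0)
  T9 needs (1, 4, 0) <= (1, 4, 0) -> finishes; pool += (1, 1, 0) = (2, 5, 0)
  T5 needs (2, 4, 0) <= (2, 5, 0) -> finishes; pool += (3, 1, 2) = (5, 6, 2)
  T3 needs (5, 0, 2) <= (5, 6, 2) -> finishes; pool += (0, 1, 0) = (5, 7, 2)
  T6 needs (4, 7, 2) <= (5, 7, 2) -> finishes; pool += (0, 2, 0) = (5, 9, 2)


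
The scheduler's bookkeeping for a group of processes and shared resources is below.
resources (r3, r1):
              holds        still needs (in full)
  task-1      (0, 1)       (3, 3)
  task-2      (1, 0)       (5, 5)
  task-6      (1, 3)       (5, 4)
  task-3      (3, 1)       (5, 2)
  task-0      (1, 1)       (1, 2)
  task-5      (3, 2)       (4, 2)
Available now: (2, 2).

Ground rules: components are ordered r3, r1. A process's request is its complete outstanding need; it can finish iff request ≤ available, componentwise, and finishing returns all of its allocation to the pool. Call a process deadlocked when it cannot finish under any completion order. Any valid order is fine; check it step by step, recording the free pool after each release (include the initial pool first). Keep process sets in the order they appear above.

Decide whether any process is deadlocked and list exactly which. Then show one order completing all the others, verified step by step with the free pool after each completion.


The deadlocked set is task-2, task-6, task-3 and task-5.
Key observation: no order helps: past task-0, task-1, the free pool tops out at (3, 4), below what each blocked process needs in r3.
The rest can finish in the order task-0, task-1. Check, step by step:
  pool = (2, 2)
  task-0: need (1, 2) fits (2, 2); releases (1, 1), pool now (3, 3)
  task-1: need (3, 3) fits (3, 3); releases (0, 1), pool now (3, 4)
The stuck group stays short no matter what:
  task-2 cannot run: need (5, 5) vs free (3, 4) (insufficient r3 and r1)
  task-6 cannot run: need (5, 4) vs free (3, 4) (insufficient r3)
  task-3 cannot run: need (5, 2) vs free (3, 4) (insufficient r3)
  task-5 cannot run: need (4, 2) vs free (3, 4) (insufficient r3)


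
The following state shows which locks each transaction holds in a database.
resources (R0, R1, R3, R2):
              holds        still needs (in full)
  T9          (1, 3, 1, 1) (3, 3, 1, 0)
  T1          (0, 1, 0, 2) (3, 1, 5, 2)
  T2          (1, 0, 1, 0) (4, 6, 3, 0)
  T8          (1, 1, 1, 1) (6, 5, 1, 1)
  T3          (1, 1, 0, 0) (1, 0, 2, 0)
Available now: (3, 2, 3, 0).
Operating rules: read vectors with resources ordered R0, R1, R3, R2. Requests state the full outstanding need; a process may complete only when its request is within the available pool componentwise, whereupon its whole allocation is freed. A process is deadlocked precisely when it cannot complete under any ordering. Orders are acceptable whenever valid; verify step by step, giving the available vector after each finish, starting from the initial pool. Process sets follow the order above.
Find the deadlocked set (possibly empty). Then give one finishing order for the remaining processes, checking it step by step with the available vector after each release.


Nothing here is deadlocked.
Key observation: T3 fits the free pool immediately, and its release cascades until everyone finishes.
The rest can finish in the order T3, T9, T2, T8, T1. Check, step by step:
  pool = (3, 2, 3, 0)
  T3: need (1, 0, 2, 0) fits (3, 2, 3, 0); releases (1, 1, 0, 0), pool now (4, 3, 3, 0)
  T9: need (3, 3, 1, 0) fits (4, 3, 3, 0); releases (1, 3, 1, 1), pool now (5, 6, 4, 1)
  T2: need (4, 6, 3, 0) fits (5, 6, 4, 1); releases (1, 0, 1, 0), pool now (6, 6, 5, 1)
  T8: need (6, 5, 1, 1) fits (6, 6, 5, 1); releases (1, 1, 1, 1), pool now (7, 7, 6, 2)
  T1: need (3, 1, 5, 2) fits (7, 7, 6, 2); releases (0, 1, 0, 2), pool now (7, 8, 6, 4)


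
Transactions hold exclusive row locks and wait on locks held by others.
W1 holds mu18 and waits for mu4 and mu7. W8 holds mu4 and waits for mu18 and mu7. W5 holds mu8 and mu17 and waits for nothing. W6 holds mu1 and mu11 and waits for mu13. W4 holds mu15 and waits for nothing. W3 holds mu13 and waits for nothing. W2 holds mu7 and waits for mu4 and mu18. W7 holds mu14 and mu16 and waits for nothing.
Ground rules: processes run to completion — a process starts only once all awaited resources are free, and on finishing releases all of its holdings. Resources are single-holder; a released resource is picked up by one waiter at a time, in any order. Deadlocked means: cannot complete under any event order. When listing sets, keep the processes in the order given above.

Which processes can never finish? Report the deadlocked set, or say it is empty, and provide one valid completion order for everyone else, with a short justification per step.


Deadlocked: W1, W8 and W2.
Key observation: the cycle W1 -> W8 -> W1 can never break — each member waits on the next; W2 is caught in further circular waits.
The rest can finish in the order W7, W3, W6, W5, W4.
Verifying each step:
  W7: no waits; runs immediately, freeing mu14 and mu16
  W3: no waits; runs immediately, freeing mu13
  W6 waits on mu13 — all released -> runs and releases mu1 and mu11
  W5: no waits; runs immediately, freeing mu8 and mu17
  W4: no waits; runs immediately, freeing mu15


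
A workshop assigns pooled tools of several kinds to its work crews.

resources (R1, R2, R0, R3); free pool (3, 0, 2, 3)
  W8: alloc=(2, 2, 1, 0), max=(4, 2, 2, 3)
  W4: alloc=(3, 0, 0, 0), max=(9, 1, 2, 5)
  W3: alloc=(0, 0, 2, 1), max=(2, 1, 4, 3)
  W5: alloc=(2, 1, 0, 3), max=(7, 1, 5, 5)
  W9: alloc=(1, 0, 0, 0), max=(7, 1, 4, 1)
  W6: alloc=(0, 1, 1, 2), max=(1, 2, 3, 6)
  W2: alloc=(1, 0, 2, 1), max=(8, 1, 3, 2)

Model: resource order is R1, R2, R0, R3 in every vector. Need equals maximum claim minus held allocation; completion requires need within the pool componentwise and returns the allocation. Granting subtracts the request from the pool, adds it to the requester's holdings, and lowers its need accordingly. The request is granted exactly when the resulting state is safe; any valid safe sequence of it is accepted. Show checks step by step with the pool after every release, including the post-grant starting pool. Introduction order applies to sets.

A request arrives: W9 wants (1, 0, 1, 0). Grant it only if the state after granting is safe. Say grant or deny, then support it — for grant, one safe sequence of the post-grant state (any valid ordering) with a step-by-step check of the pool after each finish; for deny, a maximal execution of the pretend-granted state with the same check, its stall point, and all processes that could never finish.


DENY — the pretend-granted state is unsafe.
Key observation: the wall is R1: completing W8, W3, W6 brings the pool only to (4, 3, 5, 6), and all the rest need more.
After a pretend grant, a maximal execution: W8, W3, W6 — then nothing else fits. Check, step by step:
  pool = (2, 0, 1, 3)
  W8 needs (2, 0, 1, 3) <= (2, 0, 1, 3) -> finishes; pool += (2, 2, 1, 0) = (4, 2, 2, 3)
  W3 needs (2, 1, 2, 2) <= (4, 2, 2, 3) -> finishes; pool += (0, 0, 2, 1) = (4, 2, 4, 4)
  W6 needs (1, 1, 2, 4) <= (4, 2, 4, 4) -> finishes; pool += (0, 1, 1, 2) = (4, 3, 5, 6)
  W4 cannot run: need (6, 1, 2, 5) vs free (4, 3, 5, 6) (insufficient R1)
  W5 cannot run: need (5, 0, 5, 2) vs free (4, 3, 5, 6) (insufficient R1)
  W9 cannot run: need (5, 1, 3, 1) vs free (4, 3, 5, 6) (insufficient R1)
  W2 cannot run: need (7, 1, 1, 1) vs free (4, 3, 5, 6) (insufficient R1)
Post-grant, the permanently blocked set is W4, W5, W9 and W2.


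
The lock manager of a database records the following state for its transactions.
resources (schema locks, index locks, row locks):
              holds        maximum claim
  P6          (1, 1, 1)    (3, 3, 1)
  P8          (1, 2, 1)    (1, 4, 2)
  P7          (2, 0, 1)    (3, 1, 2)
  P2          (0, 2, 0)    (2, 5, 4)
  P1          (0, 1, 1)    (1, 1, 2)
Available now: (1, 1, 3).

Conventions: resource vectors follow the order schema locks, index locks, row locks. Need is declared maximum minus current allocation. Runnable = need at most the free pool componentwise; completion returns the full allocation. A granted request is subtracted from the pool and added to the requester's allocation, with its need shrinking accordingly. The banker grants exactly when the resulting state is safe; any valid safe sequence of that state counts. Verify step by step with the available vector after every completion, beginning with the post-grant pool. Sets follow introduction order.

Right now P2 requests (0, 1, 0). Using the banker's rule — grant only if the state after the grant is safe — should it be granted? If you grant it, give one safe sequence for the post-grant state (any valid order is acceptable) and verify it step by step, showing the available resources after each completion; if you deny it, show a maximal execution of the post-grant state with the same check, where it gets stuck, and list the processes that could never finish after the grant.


DENY — the pretend-granted state is unsafe.
Key observation: no order helps: past P1, P7, the free pool tops out at (3, 1, 5), below what each blocked process needs in index locks.
On the post-grant state, P1, P7 is a maximal run — nothing extends it. Check, step by step:
  pool = (1, 0, 3)
  P1: need (1, 0, 1) fits (1, 0, 3); releases (0, 1, 1), pool now (1, 1, 4)
  P7: need (1, 1, 1) fits (1, 1, 4); releases (2, 0, 1), pool now (3, 1, 5)
  P6 still needs (2, 2, 0) but only (3, 1, 5) is free — short on index locks
  P8 still needs (0, 2, 1) but only (3, 1, 5) is free — short on index locks
  P2 still needs (2, 2, 4) but only (3, 1, 5) is free — short on index locks
Processes that could never finish after the grant: P6, P8 and P2.


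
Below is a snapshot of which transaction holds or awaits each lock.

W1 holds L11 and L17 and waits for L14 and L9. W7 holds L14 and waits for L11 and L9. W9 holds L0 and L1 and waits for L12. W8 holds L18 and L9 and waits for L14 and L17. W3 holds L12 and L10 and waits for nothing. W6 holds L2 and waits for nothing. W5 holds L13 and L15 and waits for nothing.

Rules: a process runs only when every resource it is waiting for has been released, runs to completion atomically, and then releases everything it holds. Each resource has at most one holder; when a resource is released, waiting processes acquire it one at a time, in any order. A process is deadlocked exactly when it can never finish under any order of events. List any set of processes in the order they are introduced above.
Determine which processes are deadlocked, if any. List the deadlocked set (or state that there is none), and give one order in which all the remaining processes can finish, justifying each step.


Deadlocked: W1, W7 and W8.
Key observation: the loop W1 -> W7 -> W1 blocks itself forever; W8 is caught in further circular waits.
A valid finishing order for the others: W3, W5, W9, W6.
Walking it through:
  W3 waits on nothing -> runs at once and releases L12 and L10
  W5 waits on nothing -> runs at once and releases L13 and L15
  W9 waits on L12 — all released -> runs and releases L0 and L1
  W6 waits on nothing -> runs at once and releases L2


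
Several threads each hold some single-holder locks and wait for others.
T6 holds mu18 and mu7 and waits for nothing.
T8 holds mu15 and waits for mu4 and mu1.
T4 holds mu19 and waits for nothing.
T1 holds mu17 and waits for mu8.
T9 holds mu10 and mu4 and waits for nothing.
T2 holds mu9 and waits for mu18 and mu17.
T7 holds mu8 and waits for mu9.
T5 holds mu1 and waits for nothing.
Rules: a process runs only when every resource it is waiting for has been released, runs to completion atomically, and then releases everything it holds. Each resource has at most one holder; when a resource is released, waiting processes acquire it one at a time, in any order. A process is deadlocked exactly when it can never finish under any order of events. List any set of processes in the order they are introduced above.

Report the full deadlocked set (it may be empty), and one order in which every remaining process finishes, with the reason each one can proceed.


Deadlocked set: T1, T2 and T7.
Key observation: the wait chain closes on itself along T1 -> T7 -> T2 -> T1; no other process is dragged down with it.
A valid finishing order for the others: T5, T9, T8, T6, T4.
Verifying each step:
  T5 waits on nothing -> runs at once and releases mu1
  T9 waits on nothing -> runs at once and releases mu10 and mu4
  run T8 (all its waits — mu4 and mu1 — are resolved); releases mu15
  T6 waits on nothing -> runs at once and releases mu18 and mu7
  T4 waits on nothing -> runs at once and releases mu19


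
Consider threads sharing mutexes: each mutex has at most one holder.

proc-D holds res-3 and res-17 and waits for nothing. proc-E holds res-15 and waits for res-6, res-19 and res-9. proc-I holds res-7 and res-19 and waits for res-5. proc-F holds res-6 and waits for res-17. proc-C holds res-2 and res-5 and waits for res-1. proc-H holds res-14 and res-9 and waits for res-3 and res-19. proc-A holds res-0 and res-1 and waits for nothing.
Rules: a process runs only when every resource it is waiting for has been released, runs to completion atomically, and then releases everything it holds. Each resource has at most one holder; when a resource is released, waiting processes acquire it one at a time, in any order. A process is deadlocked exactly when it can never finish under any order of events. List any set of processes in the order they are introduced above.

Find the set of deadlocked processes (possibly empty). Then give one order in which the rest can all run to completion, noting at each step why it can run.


Nothing here is deadlocked.
Key observation: there is no circular wait here — follow any chain and it reaches a process that is free to run now.
A valid finishing order for the others: proc-A, proc-C, proc-D, proc-I, proc-H, proc-F, proc-E.
Check, step by step:
  proc-A: no waits; runs immediately, freeing res-0 and res-1
  proc-C waits on res-1 — all released -> runs and releases res-2 and res-5
  proc-D: no waits; runs immediately, freeing res-3 and res-17
  proc-I waits on res-5 — all released -> runs and releases res-7 and res-19
  proc-H waits on res-3 and res-19 — all released -> runs and releases res-14 and res-9
  proc-F waits on res-17 — all released -> runs and releases res-6
  proc-E waits on res-6, res-19 and res-9 — all released -> runs and releases res-15


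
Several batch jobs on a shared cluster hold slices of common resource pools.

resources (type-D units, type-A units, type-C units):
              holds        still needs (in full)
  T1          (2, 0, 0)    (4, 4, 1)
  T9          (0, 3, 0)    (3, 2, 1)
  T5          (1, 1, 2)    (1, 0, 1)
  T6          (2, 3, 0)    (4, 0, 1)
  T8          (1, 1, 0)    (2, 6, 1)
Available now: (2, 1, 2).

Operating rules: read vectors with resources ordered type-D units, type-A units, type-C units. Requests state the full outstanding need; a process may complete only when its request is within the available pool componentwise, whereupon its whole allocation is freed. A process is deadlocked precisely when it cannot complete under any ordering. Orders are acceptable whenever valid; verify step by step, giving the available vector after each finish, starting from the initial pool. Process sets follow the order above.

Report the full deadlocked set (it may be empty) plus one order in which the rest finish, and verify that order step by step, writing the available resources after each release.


The deadlocked set is T1, T6 and T8.
Key observation: after T5, T9 the pool peaks at (3, 5, 4), and each blocked process is short somewhere: T1 on type-D units; T6 on type-D units; T8 on type-A units.
The rest can finish in the order T5, T9. Verifying each step:
  pool = (2, 1, 2)
  run T5 (needs (1, 0, 1), free (2, 1, 2)); after release of (1, 1, 2) the pool is (3, 2, 4)
  run T9 (needs (3, 2, 1), free (3, 2, 4)); after release of (0, 3, 0) the pool is (3, 5, 4)
None of the blocked processes ever fits:
  blocked: T1 wants (4, 4, 1), pool (3, 5, 4) — not enough type-D units
  blocked: T6 wants (4, 0, 1), pool (3, 5, 4) — not enough type-D units
  blocked: T8 wants (2, 6, 1), pool (3, 5, 4) — not enough type-A units


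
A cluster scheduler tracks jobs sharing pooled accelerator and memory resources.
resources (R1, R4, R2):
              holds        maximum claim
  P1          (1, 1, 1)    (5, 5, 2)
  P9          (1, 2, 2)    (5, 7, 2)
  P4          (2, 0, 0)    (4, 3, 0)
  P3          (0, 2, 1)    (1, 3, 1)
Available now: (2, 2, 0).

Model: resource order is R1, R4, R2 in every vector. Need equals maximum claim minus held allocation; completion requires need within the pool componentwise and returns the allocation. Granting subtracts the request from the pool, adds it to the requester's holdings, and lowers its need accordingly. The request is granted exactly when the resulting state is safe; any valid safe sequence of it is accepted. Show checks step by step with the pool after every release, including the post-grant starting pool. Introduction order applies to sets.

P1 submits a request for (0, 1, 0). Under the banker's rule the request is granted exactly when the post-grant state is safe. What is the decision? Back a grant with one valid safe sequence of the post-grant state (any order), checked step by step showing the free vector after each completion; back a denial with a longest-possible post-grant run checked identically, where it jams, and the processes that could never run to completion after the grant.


GRANT. The post-grant state is safe; one safe sequence: P3, P4, P1, P9.
Key observation: post-grant, (2, 1, 0) remains, and an order beginning with P3 completes everyone.
Step-by-step check of the post-grant state:
  pool = (2, 1, 0)
  P3 needs (1, 1, 0) <= (2, 1, 0) -> finishes; pool += (0, 2, 1) = (2, 3, 1)
  P4 needs (2, 3, 0) <= (2, 3, 1) -> finishes; pool += (2, 0, 0) = (4, 3, 1)
  P1 needs (4, 3, 1) <= (4, 3, 1) -> finishes; pool += (1, 2, 1) = (5, 5, 2)
  P9 needs (4, 5, 0) <= (5, 5, 2) -> finishes; pool += (1, 2, 2) = (6, 7, 4)


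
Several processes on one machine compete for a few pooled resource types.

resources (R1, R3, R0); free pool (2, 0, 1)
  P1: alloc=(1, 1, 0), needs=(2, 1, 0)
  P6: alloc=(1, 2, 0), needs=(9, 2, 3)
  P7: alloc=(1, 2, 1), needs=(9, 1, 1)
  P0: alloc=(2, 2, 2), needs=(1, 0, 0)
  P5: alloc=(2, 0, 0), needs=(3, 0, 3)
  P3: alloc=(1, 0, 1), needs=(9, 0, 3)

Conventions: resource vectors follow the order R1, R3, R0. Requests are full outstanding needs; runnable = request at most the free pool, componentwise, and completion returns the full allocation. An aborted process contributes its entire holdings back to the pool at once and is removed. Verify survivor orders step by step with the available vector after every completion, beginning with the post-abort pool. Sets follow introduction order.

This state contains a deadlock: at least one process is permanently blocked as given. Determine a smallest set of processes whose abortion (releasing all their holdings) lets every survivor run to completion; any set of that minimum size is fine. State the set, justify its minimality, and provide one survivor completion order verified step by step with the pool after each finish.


The answer: abort P7 and P3.
Key observation: aborting P7 and P3 returns (2, 2, 2), and P6 — hopeless before — runs at step 4 with the returned capacity in the pool.
Minimality, checking each single-abort alternative: P1 alone leaves P6 blocked (short on R1); P6 alone leaves P7 blocked (short on R1); P7 alone leaves P6 blocked (short on R1); P0 alone leaves P6 blocked (short on R1); P5 alone leaves P6 blocked (short on R1); P3 alone leaves P6 blocked (short on R1).
Survivors finish in the order: P5, P0, P1, P6. Walking it through (pool after the aborts first):
  pool = (4, 2, 3)
  P5 needs (3, 0, 3) <= (4, 2, 3) -> finishes; pool += (2, 0, 0) = (6, 2, 3)
  P0 needs (1, 0, 0) <= (6, 2, 3) -> finishes; pool += (2, 2, 2) = (8, 4, 5)
  P1 needs (2, 1, 0) <= (8, 4, 5) -> finishes; pool += (1, 1, 0) = (9, 5, 5)
  P6 needs (9, 2, 3) <= (9, 5, 5) -> finishes; pool += (1, 2, 0) = (10, 7, 5)


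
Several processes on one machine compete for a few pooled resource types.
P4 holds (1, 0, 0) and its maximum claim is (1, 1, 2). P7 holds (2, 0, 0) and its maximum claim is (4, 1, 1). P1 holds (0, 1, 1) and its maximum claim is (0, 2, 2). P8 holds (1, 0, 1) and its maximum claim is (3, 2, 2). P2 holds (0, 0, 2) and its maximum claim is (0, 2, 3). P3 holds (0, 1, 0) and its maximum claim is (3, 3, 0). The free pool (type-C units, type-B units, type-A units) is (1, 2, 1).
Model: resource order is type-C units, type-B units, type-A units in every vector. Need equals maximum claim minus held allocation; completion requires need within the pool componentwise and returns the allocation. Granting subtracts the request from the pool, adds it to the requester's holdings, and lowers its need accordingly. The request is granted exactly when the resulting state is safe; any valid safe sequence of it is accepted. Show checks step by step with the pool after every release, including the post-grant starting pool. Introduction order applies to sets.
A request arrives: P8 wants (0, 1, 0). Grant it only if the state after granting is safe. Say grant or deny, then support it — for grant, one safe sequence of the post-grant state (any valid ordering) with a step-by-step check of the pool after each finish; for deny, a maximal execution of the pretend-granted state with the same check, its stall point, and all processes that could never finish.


GRANT: granting preserves safety; a valid post-grant sequence is P1, P4, P7, P8, P2, P3.
Key observation: (1, 1, 1) free after granting still covers P1 first, and each release covers the next.
Step-by-step check of the post-grant state:
  pool = (1, 1, 1)
  P1 needs (0, 1, 1) <= (1, 1, 1) -> finishes; pool += (0, 1, 1) = (1, 2, 2)
  P4 needs (0, 1, 2) <= (1, 2, 2) -> finishes; pool += (1, 0, 0) = (2, 2, 2)
  P7 needs (2, 1, 1) <= (2, 2, 2) -> finishes; pool += (2, 0, 0) = (4, 2, 2)
  P8 needs (2, 1, 1) <= (4, 2, 2) -> finishes; pool += (1, 1, 1) = (5, 3, 3)
  P2 needs (0, 2, 1) <= (5, 3, 3) -> finishes; pool += (0, 0, 2) = (5, 3, 5)
  P3 needs (3, 2, 0) <= (5, 3, 5) -> finishes; pool += (0, 1, 0) = (5, 4, 5)


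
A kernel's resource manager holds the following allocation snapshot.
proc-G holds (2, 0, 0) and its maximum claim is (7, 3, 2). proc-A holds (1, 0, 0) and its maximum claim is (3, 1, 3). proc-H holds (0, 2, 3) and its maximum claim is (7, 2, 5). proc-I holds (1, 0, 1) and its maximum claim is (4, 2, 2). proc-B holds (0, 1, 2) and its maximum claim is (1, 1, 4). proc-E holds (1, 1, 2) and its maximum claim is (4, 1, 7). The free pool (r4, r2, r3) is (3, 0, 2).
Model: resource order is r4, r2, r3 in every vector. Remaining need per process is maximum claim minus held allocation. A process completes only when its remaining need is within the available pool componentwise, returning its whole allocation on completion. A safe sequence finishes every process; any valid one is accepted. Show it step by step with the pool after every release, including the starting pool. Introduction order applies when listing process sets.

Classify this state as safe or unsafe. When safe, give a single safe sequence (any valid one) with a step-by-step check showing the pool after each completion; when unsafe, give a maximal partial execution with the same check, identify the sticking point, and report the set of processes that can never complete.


UNSAFE — no complete ordering exists.
Key observation: after proc-B, proc-A the pool peaks at (4, 1, 4), and each blocked process is short somewhere: proc-G on r4, r2; proc-H on r4; proc-I on r2; proc-E on r3.
A maximal execution: proc-B, proc-A — then nothing else fits. Walking it through:
  pool = (3, 0, 2)
  run proc-B (needs (1, 0, 2), free (3, 0, 2)); after release of (0, 1, 2) the pool is (3, 1, 4)
  run proc-A (needs (2, 1, 3), free (3, 1, 4)); after release of (1, 0, 0) the pool is (4, 1, 4)
  proc-G cannot run: need (5, 3, 2) vs free (4, 1, 4) (insufficient r4 and r2)
  proc-H cannot run: need (7, 0, 2) vs free (4, 1, 4) (insufficient r4)
  proc-I cannot run: need (3, 2, 1) vs free (4, 1, 4) (insufficient r2)
  proc-E cannot run: need (3, 0, 5) vs free (4, 1, 4) (insufficient r3)
Never able to finish: proc-G, proc-H, proc-I and proc-E.


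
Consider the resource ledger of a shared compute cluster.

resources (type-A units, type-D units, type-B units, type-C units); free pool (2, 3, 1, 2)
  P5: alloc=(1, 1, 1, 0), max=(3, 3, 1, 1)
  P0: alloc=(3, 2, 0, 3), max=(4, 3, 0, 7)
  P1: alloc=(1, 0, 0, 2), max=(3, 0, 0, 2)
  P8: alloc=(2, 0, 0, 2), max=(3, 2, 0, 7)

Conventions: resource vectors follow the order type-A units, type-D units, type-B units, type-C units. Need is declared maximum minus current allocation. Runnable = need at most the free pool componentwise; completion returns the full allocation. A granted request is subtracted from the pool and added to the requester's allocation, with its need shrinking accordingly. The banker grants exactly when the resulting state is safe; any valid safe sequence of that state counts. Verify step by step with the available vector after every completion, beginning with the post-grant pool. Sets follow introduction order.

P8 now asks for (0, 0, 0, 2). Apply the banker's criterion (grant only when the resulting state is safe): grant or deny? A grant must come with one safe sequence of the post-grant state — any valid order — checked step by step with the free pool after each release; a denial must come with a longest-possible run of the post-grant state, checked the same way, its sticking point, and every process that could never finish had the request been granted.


DENY — the pretend-granted state is unsafe.
Key observation: the pool after P1, P5 is (4, 4, 2, 2); every surviving request exceeds it in type-C units, so progress ends there.
On the post-grant state, P1, P5 is a maximal run — nothing extends it. Walking it through:
  pool = (2, 3, 1, 0)
  run P1 (needs (2, 0, 0, 0), free (2, 3, 1, 0)); after release of (1, 0, 0, 2) the pool is (3, 3, 1, 2)
  run P5 (needs (2, 2, 0, 1), free (3, 3, 1, 2)); after release of (1, 1, 1, 0) the pool is (4, 4, 2, 2)
  P0 still needs (1, 1, 0, 4) but only (4, 4, 2, 2) is free — short on type-C units
  P8 still needs (1, 2, 0, 3) but only (4, 4, 2, 2) is free — short on type-C units
Had the request been granted, P0 and P8 could never finish.


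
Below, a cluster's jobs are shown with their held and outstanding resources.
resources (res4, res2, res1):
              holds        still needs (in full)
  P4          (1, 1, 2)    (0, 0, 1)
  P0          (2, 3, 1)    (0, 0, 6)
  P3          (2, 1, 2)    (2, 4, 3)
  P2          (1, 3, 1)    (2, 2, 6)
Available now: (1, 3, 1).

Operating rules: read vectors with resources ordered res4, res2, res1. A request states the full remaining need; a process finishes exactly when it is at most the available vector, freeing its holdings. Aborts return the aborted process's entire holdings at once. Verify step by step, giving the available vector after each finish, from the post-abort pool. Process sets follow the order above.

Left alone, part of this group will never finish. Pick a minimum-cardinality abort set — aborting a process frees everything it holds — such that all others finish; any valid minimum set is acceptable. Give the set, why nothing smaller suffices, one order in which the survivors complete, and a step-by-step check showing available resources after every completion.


Abort P2.
Key observation: aborting P2 returns (1, 3, 1), and P0 — hopeless before — runs at step 3 with the returned capacity in the pool.
Minimality: the empty abort set fails — the state is deadlocked as it stands.
One survivor order: P4, P3, P0. Walking it through (post-abort pool first):
  pool = (2, 6, 2)
  run P4 (needs (0, 0, 1), free (2, 6, 2)); after release of (1, 1, 2) the pool is (3, 7, 4)
  run P3 (needs (2, 4, 3), free (3, 7, 4)); after release of (2, 1, 2) the pool is (5, 8, 6)
  run P0 (needs (0, 0, 6), free (5, 8, 6)); after release of (2, 3, 1) the pool is (7, 11, 7)


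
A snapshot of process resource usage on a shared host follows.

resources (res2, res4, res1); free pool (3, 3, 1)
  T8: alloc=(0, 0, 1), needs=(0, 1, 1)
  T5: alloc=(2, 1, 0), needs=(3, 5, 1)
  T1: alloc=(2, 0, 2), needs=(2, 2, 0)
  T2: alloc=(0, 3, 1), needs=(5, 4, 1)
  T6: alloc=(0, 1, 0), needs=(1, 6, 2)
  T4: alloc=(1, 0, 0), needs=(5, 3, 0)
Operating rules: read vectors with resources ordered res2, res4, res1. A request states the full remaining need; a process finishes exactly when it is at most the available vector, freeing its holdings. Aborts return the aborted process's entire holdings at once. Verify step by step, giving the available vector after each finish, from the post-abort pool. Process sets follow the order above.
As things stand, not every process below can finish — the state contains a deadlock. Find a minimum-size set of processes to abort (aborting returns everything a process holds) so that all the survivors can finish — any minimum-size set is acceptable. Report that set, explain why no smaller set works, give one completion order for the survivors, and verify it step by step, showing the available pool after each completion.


Abort T6.
Key observation: no ordering could ever have run T2 before the abort of T6; with (0, 1, 0) back in the pool it fits at step 3.
Why nothing smaller works: aborting no one leaves the state deadlocked as given.
The survivors complete as T1, T4, T2, T5, T8. Verifying each step (starting from the post-abort pool):
  pool = (3, 4, 1)
  T1: need (2, 2, 0) fits (3, 4, 1); releases (2, 0, 2), pool now (5, 4, 3)
  T4: need (5, 3, 0) fits (5, 4, 3); releases (1, 0, 0), pool now (6, 4, 3)
  T2: need (5, 4, 1) fits (6, 4, 3); releases (0, 3, 1), pool now (6, 7, 4)
  T5: need (3, 5, 1) fits (6, 7, 4); releases (2, 1, 0), pool now (8, 8, 4)
  T8: need (0, 1, 1) fits (8, 8, 4); releases (0, 0, 1), pool now (8, 8, 5)


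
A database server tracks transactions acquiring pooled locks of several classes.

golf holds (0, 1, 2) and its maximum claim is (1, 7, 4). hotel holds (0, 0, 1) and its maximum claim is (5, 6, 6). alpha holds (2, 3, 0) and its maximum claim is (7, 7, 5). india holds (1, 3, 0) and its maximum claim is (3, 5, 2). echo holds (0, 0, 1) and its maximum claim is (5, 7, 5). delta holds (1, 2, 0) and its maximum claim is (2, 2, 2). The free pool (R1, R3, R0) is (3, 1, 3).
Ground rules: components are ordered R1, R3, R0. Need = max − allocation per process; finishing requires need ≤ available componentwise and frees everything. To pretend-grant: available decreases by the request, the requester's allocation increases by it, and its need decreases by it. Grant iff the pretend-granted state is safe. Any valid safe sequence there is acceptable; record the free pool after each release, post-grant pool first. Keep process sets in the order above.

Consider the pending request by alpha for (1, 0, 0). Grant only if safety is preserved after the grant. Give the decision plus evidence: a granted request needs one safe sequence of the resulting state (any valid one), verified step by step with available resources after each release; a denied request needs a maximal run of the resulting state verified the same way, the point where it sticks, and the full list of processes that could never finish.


GRANT: granting preserves safety; a valid post-grant sequence is delta, india, golf, alpha, echo, hotel.
Key observation: even at the reduced pool (2, 1, 3), delta fits immediately, so safety survives the grant.
Verifying the post-grant state step by step:
  pool = (2, 1, 3)
  delta needs (1, 0, 2) <= (2, 1, 3) -> finishes; pool += (1, 2, 0) = (3, 3, 3)
  india needs (2, 2, 2) <= (3, 3, 3) -> finishes; pool += (1, 3, 0) = (4, 6, 3)
  golf needs (1, 6, 2) <= (4, 6, 3) -> finishes; pool += (0, 1, 2) = (4, 7, 5)
  alpha needs (4, 4, 5) <= (4, 7, 5) -> finishes; pool += (3, 3, 0) = (7, 10, 5)
  echo needs (5, 7, 4) <= (7, 10, 5) -> finishes; pool += (0, 0, 1) = (7, 10, 6)
  hotel needs (5, 6, 5) <= (7, 10, 6) -> finishes; pool += (0, 0, 1) = (7, 10, 7)


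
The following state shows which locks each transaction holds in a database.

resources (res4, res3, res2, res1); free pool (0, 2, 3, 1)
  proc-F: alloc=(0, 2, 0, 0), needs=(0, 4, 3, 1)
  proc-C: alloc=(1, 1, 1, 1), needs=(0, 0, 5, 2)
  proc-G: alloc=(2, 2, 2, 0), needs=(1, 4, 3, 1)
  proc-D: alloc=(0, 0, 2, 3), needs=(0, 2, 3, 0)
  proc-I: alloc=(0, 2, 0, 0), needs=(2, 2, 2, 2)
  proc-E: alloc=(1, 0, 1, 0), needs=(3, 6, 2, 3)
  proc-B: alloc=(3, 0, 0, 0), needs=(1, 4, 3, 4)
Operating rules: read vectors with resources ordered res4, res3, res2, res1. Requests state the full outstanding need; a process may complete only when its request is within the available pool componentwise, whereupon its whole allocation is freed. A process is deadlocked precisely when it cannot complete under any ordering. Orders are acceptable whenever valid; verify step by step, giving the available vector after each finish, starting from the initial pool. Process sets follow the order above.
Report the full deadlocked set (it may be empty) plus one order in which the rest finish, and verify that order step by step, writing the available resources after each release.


Deadlocked set: proc-F, proc-G, proc-I, proc-E and proc-B.
Key observation: after proc-D, proc-C the pool peaks at (1, 3, 6, 5), and each blocked process is short somewhere: proc-F on res3; proc-G on res3; proc-I on res4; proc-E on res4, res3; proc-B on res3.
The rest can finish in the order proc-D, proc-C. Verifying each step:
  pool = (0, 2, 3, 1)
  proc-D needs (0, 2, 3, 0) <= (0, 2, 3, 1) -> finishes; pool += (0, 0, 2, 3) = (0, 2, 5, 4)
  proc-C needs (0, 0, 5, 2) <= (0, 2, 5, 4) -> finishes; pool += (1, 1, 1, 1) = (1, 3, 6, 5)
None of the blocked processes ever fits:
  proc-F cannot run: need (0, 4, 3, 1) vs free (1, 3, 6, 5) (insufficient res3)
  proc-G cannot run: need (1, 4, 3, 1) vs free (1, 3, 6, 5) (insufficient res3)
  proc-I cannot run: need (2, 2, 2, 2) vs free (1, 3, 6, 5) (insufficient res4)
  proc-E cannot run: need (3, 6, 2, 3) vs free (1, 3, 6, 5) (insufficient res4 and res3)
  proc-B cannot run: need (1, 4, 3, 4) vs free (1, 3, 6, 5) (insufficient res3)
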